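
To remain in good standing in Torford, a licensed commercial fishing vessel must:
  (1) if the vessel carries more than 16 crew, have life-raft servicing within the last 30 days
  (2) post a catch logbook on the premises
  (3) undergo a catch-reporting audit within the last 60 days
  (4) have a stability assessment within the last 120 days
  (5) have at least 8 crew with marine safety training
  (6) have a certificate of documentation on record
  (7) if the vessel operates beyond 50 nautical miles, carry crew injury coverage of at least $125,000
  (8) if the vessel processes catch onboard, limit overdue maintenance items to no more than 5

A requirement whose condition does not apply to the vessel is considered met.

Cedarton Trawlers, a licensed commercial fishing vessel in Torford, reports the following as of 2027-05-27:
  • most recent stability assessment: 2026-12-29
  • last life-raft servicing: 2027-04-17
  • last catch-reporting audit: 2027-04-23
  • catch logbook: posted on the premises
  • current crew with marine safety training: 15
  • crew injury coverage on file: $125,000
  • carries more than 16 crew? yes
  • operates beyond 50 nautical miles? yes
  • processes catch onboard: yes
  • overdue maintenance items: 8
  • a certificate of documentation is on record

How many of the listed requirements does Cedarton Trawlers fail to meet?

3

1. condition 'carries more than 16 crew' holds; life-raft servicing 40 days ago vs limit 30 → not met
2. catch logbook present → met
3. catch-reporting audit 34 days ago vs limit 60 → met
4. stability assessment 149 days ago vs limit 120 → not met
5. crew with marine safety training 15 ≥ 8 → met
6. certificate of documentation present → met
7. condition 'operates beyond 50 nautical miles' holds; crew injury coverage $125,000 ≥ $125,000 → met
8. condition 'processes catch onboard' holds; overdue maintenance items 8 > 5 → not met
Not met: 3 of 8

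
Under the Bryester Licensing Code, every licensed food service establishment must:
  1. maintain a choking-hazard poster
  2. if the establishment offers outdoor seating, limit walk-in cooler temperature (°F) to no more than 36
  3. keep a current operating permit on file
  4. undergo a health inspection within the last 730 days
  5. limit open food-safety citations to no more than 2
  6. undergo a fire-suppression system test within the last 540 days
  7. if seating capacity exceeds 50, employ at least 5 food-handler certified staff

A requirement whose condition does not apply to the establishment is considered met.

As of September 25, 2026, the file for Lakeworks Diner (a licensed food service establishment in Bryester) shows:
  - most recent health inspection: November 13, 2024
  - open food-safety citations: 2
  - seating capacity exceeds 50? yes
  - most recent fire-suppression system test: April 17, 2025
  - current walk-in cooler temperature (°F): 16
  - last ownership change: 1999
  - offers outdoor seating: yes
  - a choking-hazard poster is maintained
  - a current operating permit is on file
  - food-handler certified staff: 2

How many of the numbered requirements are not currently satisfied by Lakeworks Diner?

1

1. choking-hazard poster present → met
2. condition 'offers outdoor seating' holds; walk-in cooler temperature (°F) 16 ≤ 36 → met
3. current operating permit present → met
4. health inspection 681 days ago vs limit 730 → met
5. open food-safety citations 2 ≤ 2 → met
6. fire-suppression system test 526 days ago vs limit 540 → met
7. condition 'seating capacity exceeds 50' holds; food-handler certified staff 2 < 5 → not met
Not met: 1 of 7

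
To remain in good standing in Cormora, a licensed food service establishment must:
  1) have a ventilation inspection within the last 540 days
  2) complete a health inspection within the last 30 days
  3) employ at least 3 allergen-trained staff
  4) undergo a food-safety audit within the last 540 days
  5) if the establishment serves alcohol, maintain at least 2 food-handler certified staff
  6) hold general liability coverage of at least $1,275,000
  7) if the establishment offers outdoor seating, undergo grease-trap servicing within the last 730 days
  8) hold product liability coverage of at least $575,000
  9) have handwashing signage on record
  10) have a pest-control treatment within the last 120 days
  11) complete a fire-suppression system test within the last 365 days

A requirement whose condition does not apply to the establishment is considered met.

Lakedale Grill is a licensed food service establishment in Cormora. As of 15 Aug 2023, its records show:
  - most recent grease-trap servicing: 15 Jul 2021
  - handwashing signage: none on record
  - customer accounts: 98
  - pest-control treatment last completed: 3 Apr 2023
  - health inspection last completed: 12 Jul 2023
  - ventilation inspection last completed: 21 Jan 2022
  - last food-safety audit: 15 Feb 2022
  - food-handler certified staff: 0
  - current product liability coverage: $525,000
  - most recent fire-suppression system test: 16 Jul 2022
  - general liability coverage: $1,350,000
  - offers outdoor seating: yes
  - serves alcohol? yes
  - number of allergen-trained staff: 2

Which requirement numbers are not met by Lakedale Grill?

1, 2, 3, 4, 5, 7, 8, 9, 10, 11

1. ventilation inspection 571 days ago vs limit 540 → not met
2. health inspection 34 days ago vs limit 30 → not met
3. allergen-trained staff 2 < 3 → not met
4. food-safety audit 546 days ago vs limit 540 → not met
5. condition 'serves alcohol' holds; food-handler certified staff 0 < 2 → not met
6. general liability coverage $1,350,000 ≥ $1,275,000 → met
7. condition 'offers outdoor seating' holds; grease-trap servicing 761 days ago vs limit 730 → not met
8. product liability coverage $525,000 < $575,000 → not met
9. handwashing signage absent → not met
10. pest-control treatment 134 days ago vs limit 120 → not met
11. fire-suppression system test 395 days ago vs limit 365 → not met
Not met: 1, 2, 3, 4, 5, 7, 8, 9, 10, 11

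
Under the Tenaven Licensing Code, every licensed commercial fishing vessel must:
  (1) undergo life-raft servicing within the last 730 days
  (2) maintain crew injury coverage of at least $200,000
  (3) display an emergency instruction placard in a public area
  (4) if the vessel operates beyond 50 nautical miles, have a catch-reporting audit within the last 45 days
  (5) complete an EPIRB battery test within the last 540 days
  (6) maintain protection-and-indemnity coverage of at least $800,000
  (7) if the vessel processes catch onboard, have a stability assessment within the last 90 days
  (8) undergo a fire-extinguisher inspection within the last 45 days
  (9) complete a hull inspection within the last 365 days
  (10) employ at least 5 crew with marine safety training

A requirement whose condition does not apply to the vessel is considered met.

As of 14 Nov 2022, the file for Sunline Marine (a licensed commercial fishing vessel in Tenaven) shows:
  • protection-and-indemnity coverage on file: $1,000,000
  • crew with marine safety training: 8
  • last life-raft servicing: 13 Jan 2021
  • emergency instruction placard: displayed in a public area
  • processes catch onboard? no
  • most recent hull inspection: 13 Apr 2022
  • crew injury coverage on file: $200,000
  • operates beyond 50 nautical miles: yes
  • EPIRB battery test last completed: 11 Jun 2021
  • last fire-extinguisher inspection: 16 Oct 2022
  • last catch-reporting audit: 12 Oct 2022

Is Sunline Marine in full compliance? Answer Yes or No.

Yes

1. life-raft servicing 670 days ago vs limit 730 → met
2. crew injury coverage $200,000 ≥ $200,000 → met
3. emergency instruction placard present → met
4. condition 'operates beyond 50 nautical miles' holds; catch-reporting audit 33 days ago vs limit 45 → met
5. EPIRB battery test 521 days ago vs limit 540 → met
6. protection-and-indemnity coverage $1,000,000 ≥ $800,000 → met
7. condition 'processes catch onboard' does not hold → requirement n/a → met
8. fire-extinguisher inspection 29 days ago vs limit 45 → met
9. hull inspection 215 days ago vs limit 365 → met
10. crew with marine safety training 8 ≥ 5 → met
All met.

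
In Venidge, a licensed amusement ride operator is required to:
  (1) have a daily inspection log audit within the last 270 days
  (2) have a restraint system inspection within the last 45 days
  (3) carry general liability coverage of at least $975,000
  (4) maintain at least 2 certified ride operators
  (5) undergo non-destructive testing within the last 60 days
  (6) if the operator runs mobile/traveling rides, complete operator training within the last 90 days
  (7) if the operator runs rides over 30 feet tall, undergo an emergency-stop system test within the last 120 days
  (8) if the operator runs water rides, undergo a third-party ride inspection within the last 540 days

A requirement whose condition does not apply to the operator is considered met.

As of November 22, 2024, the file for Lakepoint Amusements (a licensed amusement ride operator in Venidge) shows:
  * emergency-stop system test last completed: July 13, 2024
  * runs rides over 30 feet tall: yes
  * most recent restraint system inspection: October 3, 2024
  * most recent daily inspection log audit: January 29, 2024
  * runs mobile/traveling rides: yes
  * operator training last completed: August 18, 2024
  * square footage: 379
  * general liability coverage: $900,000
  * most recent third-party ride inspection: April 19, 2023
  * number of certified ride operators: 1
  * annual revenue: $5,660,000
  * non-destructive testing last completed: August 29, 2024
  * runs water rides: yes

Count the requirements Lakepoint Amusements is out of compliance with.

1. daily inspection log audit 298 days ago vs limit 270 → not met
2. restraint system inspection 50 days ago vs limit 45 → not met
3. general liability coverage $900,000 < $975,000 → not met
4. certified ride operators 1 < 2 → not met
5. non-destructive testing 85 days ago vs limit 60 → not met
6. condition 'runs mobile/traveling rides' holds; operator training 96 days ago vs limit 90 → not met
7. condition 'runs rides over 30 feet tall' holds; emergency-stop system test 132 days ago vs limit 120 → not met
8. condition 'runs water rides' holds; third-party ride inspection 583 days ago vs limit 540 → not met
Not met: 8 of 8

8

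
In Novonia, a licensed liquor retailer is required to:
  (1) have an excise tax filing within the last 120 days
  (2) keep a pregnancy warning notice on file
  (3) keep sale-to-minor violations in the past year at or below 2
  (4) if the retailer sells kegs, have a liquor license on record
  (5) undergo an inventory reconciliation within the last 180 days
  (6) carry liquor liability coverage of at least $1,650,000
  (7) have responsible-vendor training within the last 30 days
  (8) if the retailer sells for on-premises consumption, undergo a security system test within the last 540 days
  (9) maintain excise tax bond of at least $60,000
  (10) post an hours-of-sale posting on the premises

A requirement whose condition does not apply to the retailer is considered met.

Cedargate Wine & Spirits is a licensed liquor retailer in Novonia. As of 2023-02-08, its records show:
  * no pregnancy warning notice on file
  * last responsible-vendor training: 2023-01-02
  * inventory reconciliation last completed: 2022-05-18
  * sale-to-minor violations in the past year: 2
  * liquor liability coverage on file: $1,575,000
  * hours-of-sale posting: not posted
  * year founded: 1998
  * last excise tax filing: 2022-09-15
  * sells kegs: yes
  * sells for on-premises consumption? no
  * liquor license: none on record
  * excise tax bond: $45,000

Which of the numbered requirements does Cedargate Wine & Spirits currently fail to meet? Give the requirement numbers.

1. excise tax filing 146 days ago vs limit 120 → not met
2. pregnancy warning notice absent → not met
3. sale-to-minor violations in the past year 2 ≤ 2 → met
4. condition 'sells kegs' holds; liquor license absent → not met
5. inventory reconciliation 266 days ago vs limit 180 → not met
6. liquor liability coverage $1,575,000 < $1,650,000 → not met
7. responsible-vendor training 37 days ago vs limit 30 → not met
8. condition 'sells for on-premises consumption' does not hold → requirement n/a → met
9. excise tax bond $45,000 < $60,000 → not met
10. hours-of-sale posting absent → not met
Not met: 1, 2, 4, 5, 6, 7, 9, 10

1, 2, 4, 5, 6, 7, 9, 10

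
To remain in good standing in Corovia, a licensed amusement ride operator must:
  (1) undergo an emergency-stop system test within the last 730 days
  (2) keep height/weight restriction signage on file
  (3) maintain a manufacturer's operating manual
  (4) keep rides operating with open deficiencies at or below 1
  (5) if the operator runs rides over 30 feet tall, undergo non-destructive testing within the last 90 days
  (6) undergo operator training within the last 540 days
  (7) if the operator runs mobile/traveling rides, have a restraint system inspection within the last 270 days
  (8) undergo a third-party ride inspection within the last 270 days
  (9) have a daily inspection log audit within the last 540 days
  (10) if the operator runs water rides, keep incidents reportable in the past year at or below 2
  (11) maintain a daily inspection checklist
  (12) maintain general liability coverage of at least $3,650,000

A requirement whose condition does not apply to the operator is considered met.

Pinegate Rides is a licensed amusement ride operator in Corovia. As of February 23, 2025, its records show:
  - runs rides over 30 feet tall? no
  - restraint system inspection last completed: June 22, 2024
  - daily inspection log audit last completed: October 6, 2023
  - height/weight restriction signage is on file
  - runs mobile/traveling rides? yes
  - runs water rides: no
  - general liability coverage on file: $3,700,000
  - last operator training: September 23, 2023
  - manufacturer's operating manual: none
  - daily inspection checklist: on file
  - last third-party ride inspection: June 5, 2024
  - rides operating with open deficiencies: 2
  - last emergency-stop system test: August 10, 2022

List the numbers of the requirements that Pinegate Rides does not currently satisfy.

1, 3, 4

1. emergency-stop system test 928 days ago vs limit 730 → not met
2. height/weight restriction signage present → met
3. manufacturer's operating manual absent → not met
4. rides operating with open deficiencies 2 > 1 → not met
5. condition 'runs rides over 30 feet tall' does not hold → requirement n/a → met
6. operator training 519 days ago vs limit 540 → met
7. condition 'runs mobile/traveling rides' holds; restraint system inspection 246 days ago vs limit 270 → met
8. third-party ride inspection 263 days ago vs limit 270 → met
9. daily inspection log audit 506 days ago vs limit 540 → met
10. condition 'runs water rides' does not hold → requirement n/a → met
11. daily inspection checklist present → met
12. general liability coverage $3,700,000 ≥ $3,650,000 → met
Not met: 1, 3, 4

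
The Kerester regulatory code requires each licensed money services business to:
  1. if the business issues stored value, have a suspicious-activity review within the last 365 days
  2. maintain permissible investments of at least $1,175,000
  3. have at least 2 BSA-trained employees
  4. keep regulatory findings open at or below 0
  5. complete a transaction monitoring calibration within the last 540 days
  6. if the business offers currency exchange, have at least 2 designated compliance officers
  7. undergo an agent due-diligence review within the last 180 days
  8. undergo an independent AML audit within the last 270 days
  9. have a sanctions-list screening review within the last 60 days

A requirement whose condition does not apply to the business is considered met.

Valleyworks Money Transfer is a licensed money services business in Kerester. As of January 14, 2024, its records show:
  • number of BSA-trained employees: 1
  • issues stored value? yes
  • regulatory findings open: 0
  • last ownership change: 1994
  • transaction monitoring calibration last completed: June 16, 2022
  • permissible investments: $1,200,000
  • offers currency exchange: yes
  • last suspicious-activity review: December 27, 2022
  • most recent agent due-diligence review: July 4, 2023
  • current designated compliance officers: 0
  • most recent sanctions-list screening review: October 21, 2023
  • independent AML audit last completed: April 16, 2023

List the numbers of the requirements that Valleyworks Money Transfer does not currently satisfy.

1. condition 'issues stored value' holds; suspicious-activity review 383 days ago vs limit 365 → not met
2. permissible investments $1,200,000 ≥ $1,175,000 → met
3. BSA-trained employees 1 < 2 → not met
4. regulatory findings open 0 ≤ 0 → met
5. transaction monitoring calibration 577 days ago vs limit 540 → not met
6. condition 'offers currency exchange' holds; designated compliance officers 0 < 2 → not met
7. agent due-diligence review 194 days ago vs limit 180 → not met
8. independent AML audit 273 days ago vs limit 270 → not met
9. sanctions-list screening review 85 days ago vs limit 60 → not met
Not met: 1, 3, 5, 6, 7, 8, 9

1, 3, 5, 6, 7, 8, 9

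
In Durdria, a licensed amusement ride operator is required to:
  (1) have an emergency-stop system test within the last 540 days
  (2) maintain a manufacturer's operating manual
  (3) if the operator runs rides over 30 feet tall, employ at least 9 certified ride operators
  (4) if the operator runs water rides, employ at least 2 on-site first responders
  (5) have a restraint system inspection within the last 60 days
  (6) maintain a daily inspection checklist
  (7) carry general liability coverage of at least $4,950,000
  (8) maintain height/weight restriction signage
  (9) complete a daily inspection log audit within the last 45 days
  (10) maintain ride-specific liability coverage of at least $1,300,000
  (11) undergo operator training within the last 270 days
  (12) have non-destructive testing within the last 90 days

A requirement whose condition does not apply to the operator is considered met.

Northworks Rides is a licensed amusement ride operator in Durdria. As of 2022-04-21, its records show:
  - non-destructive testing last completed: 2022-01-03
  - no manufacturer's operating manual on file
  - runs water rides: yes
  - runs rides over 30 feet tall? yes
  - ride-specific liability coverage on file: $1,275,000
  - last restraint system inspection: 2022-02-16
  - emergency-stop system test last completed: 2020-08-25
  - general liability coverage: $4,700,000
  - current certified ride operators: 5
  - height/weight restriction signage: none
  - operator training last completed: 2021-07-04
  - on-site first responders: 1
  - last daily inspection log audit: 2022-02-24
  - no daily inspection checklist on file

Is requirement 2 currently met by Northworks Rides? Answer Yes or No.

2. manufacturer's operating manual absent → not met

No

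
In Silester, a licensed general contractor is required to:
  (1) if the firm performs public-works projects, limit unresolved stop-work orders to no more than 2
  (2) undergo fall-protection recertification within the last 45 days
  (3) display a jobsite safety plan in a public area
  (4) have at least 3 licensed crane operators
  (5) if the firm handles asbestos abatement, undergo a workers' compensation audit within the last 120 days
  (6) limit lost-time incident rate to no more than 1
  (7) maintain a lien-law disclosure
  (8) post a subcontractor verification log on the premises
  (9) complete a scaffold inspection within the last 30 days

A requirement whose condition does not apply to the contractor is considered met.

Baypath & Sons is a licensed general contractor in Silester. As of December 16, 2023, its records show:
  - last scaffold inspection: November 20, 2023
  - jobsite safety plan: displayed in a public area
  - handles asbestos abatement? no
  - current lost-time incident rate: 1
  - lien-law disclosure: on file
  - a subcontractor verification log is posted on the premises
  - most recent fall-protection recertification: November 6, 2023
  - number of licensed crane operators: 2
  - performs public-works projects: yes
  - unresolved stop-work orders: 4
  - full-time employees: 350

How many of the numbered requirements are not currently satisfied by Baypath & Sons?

2

1. condition 'performs public-works projects' holds; unresolved stop-work orders 4 > 2 → not met
2. fall-protection recertification 40 days ago vs limit 45 → met
3. jobsite safety plan present → met
4. licensed crane operators 2 < 3 → not met
5. condition 'handles asbestos abatement' does not hold → requirement n/a → met
6. lost-time incident rate 1 ≤ 1 → met
7. lien-law disclosure present → met
8. subcontractor verification log present → met
9. scaffold inspection 26 days ago vs limit 30 → met
Not met: 2 of 9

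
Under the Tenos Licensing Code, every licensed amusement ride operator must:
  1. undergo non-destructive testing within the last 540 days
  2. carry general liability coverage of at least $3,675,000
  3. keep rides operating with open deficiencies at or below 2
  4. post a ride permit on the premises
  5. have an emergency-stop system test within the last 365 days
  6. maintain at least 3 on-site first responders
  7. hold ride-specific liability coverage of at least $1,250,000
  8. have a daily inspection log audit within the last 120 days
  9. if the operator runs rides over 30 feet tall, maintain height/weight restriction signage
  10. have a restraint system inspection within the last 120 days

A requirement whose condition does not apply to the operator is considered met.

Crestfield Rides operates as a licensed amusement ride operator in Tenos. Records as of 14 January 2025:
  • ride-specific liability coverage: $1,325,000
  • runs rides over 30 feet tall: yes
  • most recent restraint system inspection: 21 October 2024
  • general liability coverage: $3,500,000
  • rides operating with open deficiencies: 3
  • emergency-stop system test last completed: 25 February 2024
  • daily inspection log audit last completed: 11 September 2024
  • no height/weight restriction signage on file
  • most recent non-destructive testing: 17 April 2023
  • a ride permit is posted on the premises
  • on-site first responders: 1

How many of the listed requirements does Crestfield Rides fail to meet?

6

1. non-destructive testing 638 days ago vs limit 540 → not met
2. general liability coverage $3,500,000 < $3,675,000 → not met
3. rides operating with open deficiencies 3 > 2 → not met
4. ride permit present → met
5. emergency-stop system test 324 days ago vs limit 365 → met
6. on-site first responders 1 < 3 → not met
7. ride-specific liability coverage $1,325,000 ≥ $1,250,000 → met
8. daily inspection log audit 125 days ago vs limit 120 → not met
9. condition 'runs rides over 30 feet tall' holds; height/weight restriction signage absent → not met
10. restraint system inspection 85 days ago vs limit 120 → met
Not met: 6 of 10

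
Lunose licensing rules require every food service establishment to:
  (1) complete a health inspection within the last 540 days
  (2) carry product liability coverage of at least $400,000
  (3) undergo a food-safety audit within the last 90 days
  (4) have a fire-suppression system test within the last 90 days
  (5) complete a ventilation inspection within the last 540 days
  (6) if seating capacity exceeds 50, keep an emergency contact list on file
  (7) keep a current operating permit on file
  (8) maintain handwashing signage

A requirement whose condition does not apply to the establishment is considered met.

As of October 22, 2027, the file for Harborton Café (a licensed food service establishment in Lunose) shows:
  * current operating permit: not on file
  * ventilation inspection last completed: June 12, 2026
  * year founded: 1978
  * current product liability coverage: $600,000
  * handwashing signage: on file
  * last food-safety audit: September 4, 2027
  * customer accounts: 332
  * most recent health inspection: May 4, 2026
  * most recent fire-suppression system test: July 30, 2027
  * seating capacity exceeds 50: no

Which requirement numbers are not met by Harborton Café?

7

1. health inspection 536 days ago vs limit 540 → met
2. product liability coverage $600,000 ≥ $400,000 → met
3. food-safety audit 48 days ago vs limit 90 → met
4. fire-suppression system test 84 days ago vs limit 90 → met
5. ventilation inspection 497 days ago vs limit 540 → met
6. condition 'seating capacity exceeds 50' does not hold → requirement n/a → met
7. current operating permit absent → not met
8. handwashing signage present → met
Not met: 7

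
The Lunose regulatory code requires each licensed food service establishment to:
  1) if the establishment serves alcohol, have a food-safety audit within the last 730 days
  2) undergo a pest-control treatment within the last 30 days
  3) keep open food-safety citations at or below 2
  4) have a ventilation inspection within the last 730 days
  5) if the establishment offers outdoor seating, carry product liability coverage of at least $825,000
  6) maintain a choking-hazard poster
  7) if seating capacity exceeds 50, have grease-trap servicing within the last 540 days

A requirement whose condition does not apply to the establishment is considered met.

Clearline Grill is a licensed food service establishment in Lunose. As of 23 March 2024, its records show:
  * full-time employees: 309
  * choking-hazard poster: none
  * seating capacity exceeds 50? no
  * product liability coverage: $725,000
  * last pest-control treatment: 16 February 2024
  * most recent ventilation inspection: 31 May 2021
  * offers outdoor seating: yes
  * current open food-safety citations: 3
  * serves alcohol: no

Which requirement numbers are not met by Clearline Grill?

1. condition 'serves alcohol' does not hold → requirement n/a → met
2. pest-control treatment 36 days ago vs limit 30 → not met
3. open food-safety citations 3 > 2 → not met
4. ventilation inspection 1027 days ago vs limit 730 → not met
5. condition 'offers outdoor seating' holds; product liability coverage $725,000 < $825,000 → not met
6. choking-hazard poster absent → not met
7. condition 'seating capacity exceeds 50' does not hold → requirement n/a → met
Not met: 2, 3, 4, 5, 6

2, 3, 4, 5, 6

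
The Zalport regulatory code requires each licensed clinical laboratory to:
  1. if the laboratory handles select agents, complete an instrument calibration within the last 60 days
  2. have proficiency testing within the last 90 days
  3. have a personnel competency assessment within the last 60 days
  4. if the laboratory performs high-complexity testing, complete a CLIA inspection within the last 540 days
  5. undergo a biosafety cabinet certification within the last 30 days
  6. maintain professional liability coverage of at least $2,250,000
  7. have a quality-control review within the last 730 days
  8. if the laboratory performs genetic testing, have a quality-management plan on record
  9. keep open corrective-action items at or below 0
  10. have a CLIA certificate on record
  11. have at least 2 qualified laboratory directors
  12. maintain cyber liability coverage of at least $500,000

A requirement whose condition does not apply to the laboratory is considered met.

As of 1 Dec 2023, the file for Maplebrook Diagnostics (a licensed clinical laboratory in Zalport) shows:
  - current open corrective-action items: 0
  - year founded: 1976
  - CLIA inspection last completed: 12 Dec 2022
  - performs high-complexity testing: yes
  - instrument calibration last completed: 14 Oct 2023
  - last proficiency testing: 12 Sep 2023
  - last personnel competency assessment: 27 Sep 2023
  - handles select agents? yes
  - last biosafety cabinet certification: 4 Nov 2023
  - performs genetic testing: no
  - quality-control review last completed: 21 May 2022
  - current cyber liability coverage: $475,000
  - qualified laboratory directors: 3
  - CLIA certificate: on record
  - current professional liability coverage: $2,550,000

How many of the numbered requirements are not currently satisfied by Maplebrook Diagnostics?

2

1. condition 'handles select agents' holds; instrument calibration 48 days ago vs limit 60 → met
2. proficiency testing 80 days ago vs limit 90 → met
3. personnel competency assessment 65 days ago vs limit 60 → not met
4. condition 'performs high-complexity testing' holds; CLIA inspection 354 days ago vs limit 540 → met
5. biosafety cabinet certification 27 days ago vs limit 30 → met
6. professional liability coverage $2,550,000 ≥ $2,250,000 → met
7. quality-control review 559 days ago vs limit 730 → met
8. condition 'performs genetic testing' does not hold → requirement n/a → met
9. open corrective-action items 0 ≤ 0 → met
10. CLIA certificate present → met
11. qualified laboratory directors 3 ≥ 2 → met
12. cyber liability coverage $475,000 < $500,000 → not met
Not met: 2 of 12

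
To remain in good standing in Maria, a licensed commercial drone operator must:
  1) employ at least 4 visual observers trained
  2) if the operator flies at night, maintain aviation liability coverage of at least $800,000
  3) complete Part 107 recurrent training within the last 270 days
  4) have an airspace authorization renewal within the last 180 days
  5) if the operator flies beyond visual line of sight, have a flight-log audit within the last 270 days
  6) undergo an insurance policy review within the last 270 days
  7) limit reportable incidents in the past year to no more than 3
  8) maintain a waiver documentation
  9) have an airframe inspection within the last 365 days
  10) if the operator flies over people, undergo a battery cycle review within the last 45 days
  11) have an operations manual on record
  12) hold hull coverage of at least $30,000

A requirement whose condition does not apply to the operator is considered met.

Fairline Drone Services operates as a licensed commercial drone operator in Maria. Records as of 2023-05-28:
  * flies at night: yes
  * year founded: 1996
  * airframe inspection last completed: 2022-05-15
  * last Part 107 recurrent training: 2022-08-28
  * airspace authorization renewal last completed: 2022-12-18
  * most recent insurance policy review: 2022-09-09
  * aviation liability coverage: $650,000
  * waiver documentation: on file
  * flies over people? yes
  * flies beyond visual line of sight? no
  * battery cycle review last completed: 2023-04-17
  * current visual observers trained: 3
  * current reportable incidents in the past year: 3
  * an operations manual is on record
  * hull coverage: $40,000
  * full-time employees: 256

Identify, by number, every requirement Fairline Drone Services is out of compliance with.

1. visual observers trained 3 < 4 → not met
2. condition 'flies at night' holds; aviation liability coverage $650,000 < $800,000 → not met
3. Part 107 recurrent training 273 days ago vs limit 270 → not met
4. airspace authorization renewal 161 days ago vs limit 180 → met
5. condition 'flies beyond visual line of sight' does not hold → requirement n/a → met
6. insurance policy review 261 days ago vs limit 270 → met
7. reportable incidents in the past year 3 ≤ 3 → met
8. waiver documentation present → met
9. airframe inspection 378 days ago vs limit 365 → not met
10. condition 'flies over people' holds; battery cycle review 41 days ago vs limit 45 → met
11. operations manual present → met
12. hull coverage $40,000 ≥ $30,000 → met
Not met: 1, 2, 3, 9

1, 2, 3, 9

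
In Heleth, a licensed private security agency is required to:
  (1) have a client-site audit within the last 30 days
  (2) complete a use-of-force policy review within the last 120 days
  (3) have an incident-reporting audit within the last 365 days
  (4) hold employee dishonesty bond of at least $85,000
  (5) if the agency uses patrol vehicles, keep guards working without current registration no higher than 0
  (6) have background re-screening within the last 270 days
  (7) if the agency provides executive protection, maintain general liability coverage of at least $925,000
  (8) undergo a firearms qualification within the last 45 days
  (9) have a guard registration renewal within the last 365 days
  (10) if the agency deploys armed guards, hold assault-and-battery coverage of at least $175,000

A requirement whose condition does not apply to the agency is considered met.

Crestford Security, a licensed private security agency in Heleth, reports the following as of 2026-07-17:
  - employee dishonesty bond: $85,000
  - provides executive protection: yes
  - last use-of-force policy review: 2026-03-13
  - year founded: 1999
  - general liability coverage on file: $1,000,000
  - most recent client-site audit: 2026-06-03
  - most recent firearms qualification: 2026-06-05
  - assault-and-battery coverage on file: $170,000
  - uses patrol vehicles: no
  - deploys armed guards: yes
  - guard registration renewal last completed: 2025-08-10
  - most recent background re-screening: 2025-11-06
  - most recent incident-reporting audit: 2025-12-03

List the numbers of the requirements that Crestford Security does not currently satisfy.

1. client-site audit 44 days ago vs limit 30 → not met
2. use-of-force policy review 126 days ago vs limit 120 → not met
3. incident-reporting audit 226 days ago vs limit 365 → met
4. employee dishonesty bond $85,000 ≥ $85,000 → met
5. condition 'uses patrol vehicles' does not hold → requirement n/a → met
6. background re-screening 253 days ago vs limit 270 → met
7. condition 'provides executive protection' holds; general liability coverage $1,000,000 ≥ $925,000 → met
8. firearms qualification 42 days ago vs limit 45 → met
9. guard registration renewal 341 days ago vs limit 365 → met
10. condition 'deploys armed guards' holds; assault-and-battery coverage $170,000 < $175,000 → not met
Not met: 1, 2, 10

1, 2, 10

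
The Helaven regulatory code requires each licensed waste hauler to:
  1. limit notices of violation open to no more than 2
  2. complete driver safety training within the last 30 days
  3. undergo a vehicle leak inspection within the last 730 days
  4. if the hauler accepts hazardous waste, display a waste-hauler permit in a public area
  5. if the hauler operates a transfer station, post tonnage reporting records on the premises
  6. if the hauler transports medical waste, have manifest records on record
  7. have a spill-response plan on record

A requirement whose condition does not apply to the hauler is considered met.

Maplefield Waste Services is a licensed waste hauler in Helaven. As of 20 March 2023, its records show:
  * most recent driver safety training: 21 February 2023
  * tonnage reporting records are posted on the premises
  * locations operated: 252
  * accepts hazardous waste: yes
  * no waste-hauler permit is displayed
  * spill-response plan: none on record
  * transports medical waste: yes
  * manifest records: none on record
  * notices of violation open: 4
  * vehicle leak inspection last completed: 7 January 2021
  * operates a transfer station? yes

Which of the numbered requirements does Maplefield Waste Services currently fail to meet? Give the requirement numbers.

1, 3, 4, 6, 7

1. notices of violation open 4 > 2 → not met
2. driver safety training 27 days ago vs limit 30 → met
3. vehicle leak inspection 802 days ago vs limit 730 → not met
4. condition 'accepts hazardous waste' holds; waste-hauler permit absent → not met
5. condition 'operates a transfer station' holds; tonnage reporting records present → met
6. condition 'transports medical waste' holds; manifest records absent → not met
7. spill-response plan absent → not met
Not met: 1, 3, 4, 6, 7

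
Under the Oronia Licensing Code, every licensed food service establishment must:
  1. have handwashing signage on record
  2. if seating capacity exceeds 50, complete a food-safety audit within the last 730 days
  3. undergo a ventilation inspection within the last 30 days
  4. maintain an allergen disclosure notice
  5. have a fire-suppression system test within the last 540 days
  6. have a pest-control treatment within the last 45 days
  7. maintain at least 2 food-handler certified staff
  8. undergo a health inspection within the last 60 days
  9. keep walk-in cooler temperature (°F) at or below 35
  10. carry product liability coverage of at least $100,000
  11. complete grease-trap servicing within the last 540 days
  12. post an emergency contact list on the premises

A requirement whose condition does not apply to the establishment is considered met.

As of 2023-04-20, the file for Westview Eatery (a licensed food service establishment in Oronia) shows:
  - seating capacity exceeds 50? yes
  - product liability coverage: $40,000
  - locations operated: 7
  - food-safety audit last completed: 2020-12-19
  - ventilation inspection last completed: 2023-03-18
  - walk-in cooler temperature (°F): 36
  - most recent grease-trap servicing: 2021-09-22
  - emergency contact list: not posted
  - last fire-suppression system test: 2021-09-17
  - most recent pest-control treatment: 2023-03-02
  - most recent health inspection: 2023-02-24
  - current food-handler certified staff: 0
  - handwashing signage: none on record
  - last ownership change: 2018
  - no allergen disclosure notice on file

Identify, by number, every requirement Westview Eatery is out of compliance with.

1, 2, 3, 4, 5, 6, 7, 9, 10, 11, 12

1. handwashing signage absent → not met
2. condition 'seating capacity exceeds 50' holds; food-safety audit 852 days ago vs limit 730 → not met
3. ventilation inspection 33 days ago vs limit 30 → not met
4. allergen disclosure notice absent → not met
5. fire-suppression system test 580 days ago vs limit 540 → not met
6. pest-control treatment 49 days ago vs limit 45 → not met
7. food-handler certified staff 0 < 2 → not met
8. health inspection 55 days ago vs limit 60 → met
9. walk-in cooler temperature (°F) 36 > 35 → not met
10. product liability coverage $40,000 < $100,000 → not met
11. grease-trap servicing 575 days ago vs limit 540 → not met
12. emergency contact list absent → not met
Not met: 1, 2, 3, 4, 5, 6, 7, 9, 10, 11, 12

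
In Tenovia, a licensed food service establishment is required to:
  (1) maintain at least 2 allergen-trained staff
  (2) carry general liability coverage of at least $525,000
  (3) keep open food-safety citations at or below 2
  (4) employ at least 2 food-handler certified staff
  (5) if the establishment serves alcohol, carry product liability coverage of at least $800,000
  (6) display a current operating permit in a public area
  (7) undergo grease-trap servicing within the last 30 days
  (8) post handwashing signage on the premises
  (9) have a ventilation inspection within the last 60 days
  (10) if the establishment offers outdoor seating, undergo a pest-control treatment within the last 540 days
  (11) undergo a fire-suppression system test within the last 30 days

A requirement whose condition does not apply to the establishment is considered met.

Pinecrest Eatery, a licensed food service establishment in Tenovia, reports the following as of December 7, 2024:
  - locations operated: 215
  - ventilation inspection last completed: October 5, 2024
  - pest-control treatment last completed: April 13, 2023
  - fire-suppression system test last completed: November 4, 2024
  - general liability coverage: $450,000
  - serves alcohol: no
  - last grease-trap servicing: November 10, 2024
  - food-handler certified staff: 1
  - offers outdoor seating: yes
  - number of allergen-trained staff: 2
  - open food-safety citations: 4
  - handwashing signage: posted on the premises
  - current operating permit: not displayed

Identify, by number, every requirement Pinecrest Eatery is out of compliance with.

1. allergen-trained staff 2 ≥ 2 → met
2. general liability coverage $450,000 < $525,000 → not met
3. open food-safety citations 4 > 2 → not met
4. food-handler certified staff 1 < 2 → not met
5. condition 'serves alcohol' does not hold → requirement n/a → met
6. current operating permit absent → not met
7. grease-trap servicing 27 days ago vs limit 30 → met
8. handwashing signage present → met
9. ventilation inspection 63 days ago vs limit 60 → not met
10. condition 'offers outdoor seating' holds; pest-control treatment 604 days ago vs limit 540 → not met
11. fire-suppression system test 33 days ago vs limit 30 → not met
Not met: 2, 3, 4, 6, 9, 10, 11

2, 3, 4, 6, 9, 10, 11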